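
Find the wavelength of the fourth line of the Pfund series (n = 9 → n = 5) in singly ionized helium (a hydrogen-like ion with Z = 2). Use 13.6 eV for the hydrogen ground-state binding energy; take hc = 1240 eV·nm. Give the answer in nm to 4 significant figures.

824.3 nm

The Pfund series terminates on n_f = 5; the fourth line has n_i = 5+4 = 9.
ΔE = 54.40 × (1/5² − 1/9²) = 1.504 eV.
λ = 1240 / 1.504 = 824.3 nm.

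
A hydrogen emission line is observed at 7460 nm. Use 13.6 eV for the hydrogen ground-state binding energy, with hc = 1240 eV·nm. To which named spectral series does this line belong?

Pfund

ΔE = 1240/7460 = 0.1662 eV.
This matches 13.6 × (1/5² − 1/6²), so n_f = 5: the Pfund series.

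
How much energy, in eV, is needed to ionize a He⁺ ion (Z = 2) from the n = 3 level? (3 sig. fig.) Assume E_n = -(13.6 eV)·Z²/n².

6.04 eV

E_n = −13.6 Z²/n² = −54.40/n² eV for Z = 2.
E_3 = −54.40/9 = −6.04 eV, so ionization (to E = 0) requires 6.04 eV.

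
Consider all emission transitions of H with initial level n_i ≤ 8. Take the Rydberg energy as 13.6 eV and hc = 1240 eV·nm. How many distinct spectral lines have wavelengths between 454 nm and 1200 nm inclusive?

Enumerate all n_i → n_f pairs with 1 ≤ n_f < n_i ≤ 8 and compute λ = 1240 / [13.6·1·(1/n_f² − 1/n_i²)].
Lines falling in [454, 1200] nm: 4→2 (486.3 nm), 3→2 (656.5 nm), 8→3 (954.9 nm), 7→3 (1005 nm), 6→3 (1094 nm).

5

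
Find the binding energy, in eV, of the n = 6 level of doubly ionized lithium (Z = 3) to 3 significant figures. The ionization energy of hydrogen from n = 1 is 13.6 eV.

E_n = −13.6 Z²/n² = −122.4/n² eV for Z = 3.
E_6 = −122.4/36 = −3.40 eV, so ionization (to E = 0) requires 3.40 eV.

3.40 eV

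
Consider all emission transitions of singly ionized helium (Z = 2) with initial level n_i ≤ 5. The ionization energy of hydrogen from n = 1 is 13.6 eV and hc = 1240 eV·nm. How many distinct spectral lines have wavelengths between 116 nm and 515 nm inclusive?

Enumerate all n_i → n_f pairs with 1 ≤ n_f < n_i ≤ 5 and compute λ = 1240 / [13.6·4·(1/n_f² − 1/n_i²)].
Lines falling in [116, 515] nm: 4→2 (121.6 nm), 3→2 (164.1 nm), 5→3 (320.5 nm), 4→3 (468.9 nm).

4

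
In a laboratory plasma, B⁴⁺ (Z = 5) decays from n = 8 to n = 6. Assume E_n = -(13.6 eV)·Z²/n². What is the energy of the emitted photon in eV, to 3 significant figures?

4.13 eV

The Bohr energies scale as Z², so for Z = 5: E_n = −340.0/n² eV.
E_8 = −340.0/64 = −5.313 eV and E_6 = −340.0/36 = −9.444 eV.
The photon energy is |E_8 − E_6| = 4.13 eV.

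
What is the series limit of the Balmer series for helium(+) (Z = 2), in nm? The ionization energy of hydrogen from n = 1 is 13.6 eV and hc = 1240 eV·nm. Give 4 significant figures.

The Balmer series has lower level n_f = 2; the series limit corresponds to n_i → ∞.
ΔE_max = 13.6 × 4 / 2² = 13.60 eV.
λ_min = 1240 / 13.60 = 91.18 nm.

91.18 nm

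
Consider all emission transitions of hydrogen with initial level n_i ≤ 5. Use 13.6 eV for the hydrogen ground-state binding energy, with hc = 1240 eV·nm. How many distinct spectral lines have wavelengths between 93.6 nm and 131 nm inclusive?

4

Enumerate all n_i → n_f pairs with 1 ≤ n_f < n_i ≤ 5 and compute λ = 1240 / [13.6·1·(1/n_f² − 1/n_i²)].
Lines falling in [93.6, 131] nm: 5→1 (94.98 nm), 4→1 (97.25 nm), 3→1 (102.6 nm), 2→1 (121.6 nm).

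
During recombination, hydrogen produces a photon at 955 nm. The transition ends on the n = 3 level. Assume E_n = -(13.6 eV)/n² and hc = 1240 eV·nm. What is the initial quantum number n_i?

n_i = 8

The photon energy is ΔE = hc/λ = 1240 / 955 = 1.298 eV.
With Z = 1, ΔE = 13.60 × (1/n_f² − 1/n_i²), so 1/n_f² − 1/n_i² = 0.09547.
With n_f = 3: 1/n_i² = 1/9 − 0.09547 = 0.01564, so n_i ≈ 8.00.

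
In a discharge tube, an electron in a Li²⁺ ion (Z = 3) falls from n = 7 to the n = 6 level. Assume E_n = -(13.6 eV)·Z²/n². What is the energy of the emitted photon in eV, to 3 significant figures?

0.902 eV

The Bohr energies scale as Z², so for Z = 3: E_n = −122.4/n² eV.
E_7 = −122.4/49 = −2.498 eV and E_6 = −122.4/36 = −3.400 eV.
The photon energy is |E_7 − E_6| = 0.902 eV.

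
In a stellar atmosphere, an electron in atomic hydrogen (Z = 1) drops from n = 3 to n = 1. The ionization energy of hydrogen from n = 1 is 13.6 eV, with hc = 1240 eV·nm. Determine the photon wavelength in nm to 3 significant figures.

103 nm

ΔE = 13.60 × (1/1² − 1/3²) = 13.60 × 0.8889 = 12.09 eV.
λ = hc/ΔE = 1240 / 12.09 = 103 nm.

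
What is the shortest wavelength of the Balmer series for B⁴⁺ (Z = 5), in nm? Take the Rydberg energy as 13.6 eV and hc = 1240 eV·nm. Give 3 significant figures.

The Balmer series has lower level n_f = 2; the series limit corresponds to n_i → ∞.
ΔE_max = 13.6 × 25 / 2² = 85.00 eV.
λ_min = 1240 / 85.00 = 14.6 nm.

14.6 nm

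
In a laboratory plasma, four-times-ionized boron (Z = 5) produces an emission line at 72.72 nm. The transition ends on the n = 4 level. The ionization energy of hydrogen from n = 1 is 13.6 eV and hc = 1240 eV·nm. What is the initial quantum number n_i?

n_i = 9

The photon energy is ΔE = hc/λ = 1240 / 72.72 = 17.05 eV.
With Z = 5, ΔE = 340.0 × (1/n_f² − 1/n_i²), so 1/n_f² − 1/n_i² = 0.05015.
With n_f = 4: 1/n_i² = 1/16 − 0.05015 = 0.01235, so n_i ≈ 9.00.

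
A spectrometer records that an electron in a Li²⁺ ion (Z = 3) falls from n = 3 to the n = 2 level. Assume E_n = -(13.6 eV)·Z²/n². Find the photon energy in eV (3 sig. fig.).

The Bohr energies scale as Z², so for Z = 3: E_n = −122.4/n² eV.
E_3 = −122.4/9 = −13.60 eV and E_2 = −122.4/4 = −30.60 eV.
The photon energy is |E_3 − E_2| = 17.0 eV.

17.0 eV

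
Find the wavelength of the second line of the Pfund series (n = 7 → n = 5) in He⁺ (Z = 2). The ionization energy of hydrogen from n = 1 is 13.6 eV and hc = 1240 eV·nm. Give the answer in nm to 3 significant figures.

1160 nm

The Pfund series terminates on n_f = 5; the second line has n_i = 5+2 = 7.
ΔE = 54.40 × (1/5² − 1/7²) = 1.066 eV.
λ = 1240 / 1.066 = 1160 nm.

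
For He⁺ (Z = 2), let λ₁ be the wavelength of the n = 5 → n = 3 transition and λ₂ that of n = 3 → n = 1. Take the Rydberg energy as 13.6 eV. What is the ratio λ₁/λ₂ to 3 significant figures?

λ ∝ 1/ΔE ∝ 1/(1/n_f² − 1/n_i²), and the Z² and hc factors cancel in the ratio.
λ₁/λ₂ = (1/1² − 1/3²)/(1/3² − 1/5²) = 0.8889/0.07111 = 12.5.

12.5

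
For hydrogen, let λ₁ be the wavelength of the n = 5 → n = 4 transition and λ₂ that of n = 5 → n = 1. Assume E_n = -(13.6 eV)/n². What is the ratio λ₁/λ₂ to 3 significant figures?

λ ∝ 1/ΔE ∝ 1/(1/n_f² − 1/n_i²), and the Z² and hc factors cancel in the ratio.
λ₁/λ₂ = (1/1² − 1/5²)/(1/4² − 1/5²) = 0.9600/0.02250 = 42.7.

42.7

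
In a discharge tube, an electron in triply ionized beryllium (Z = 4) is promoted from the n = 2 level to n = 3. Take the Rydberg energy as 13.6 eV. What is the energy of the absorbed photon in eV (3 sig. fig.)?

The Bohr energies scale as Z², so for Z = 4: E_n = −217.6/n² eV.
E_3 = −217.6/9 = −24.18 eV and E_2 = −217.6/4 = −54.40 eV.
The photon energy is |E_3 − E_2| = 30.2 eV.

30.2 eV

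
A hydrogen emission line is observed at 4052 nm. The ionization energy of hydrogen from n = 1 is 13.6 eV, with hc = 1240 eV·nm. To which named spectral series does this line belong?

Brackett

ΔE = 1240/4052 = 0.3060 eV.
This matches 13.6 × (1/4² − 1/5²), so n_f = 4: the Brackett series.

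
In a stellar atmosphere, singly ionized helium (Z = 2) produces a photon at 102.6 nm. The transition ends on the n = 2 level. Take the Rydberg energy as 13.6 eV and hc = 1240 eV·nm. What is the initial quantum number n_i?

The photon energy is ΔE = hc/λ = 1240 / 102.6 = 12.09 eV.
With Z = 2, ΔE = 54.40 × (1/n_f² − 1/n_i²), so 1/n_f² − 1/n_i² = 0.2222.
With n_f = 2: 1/n_i² = 1/4 − 0.2222 = 0.02784, so n_i ≈ 5.99.

n_i = 6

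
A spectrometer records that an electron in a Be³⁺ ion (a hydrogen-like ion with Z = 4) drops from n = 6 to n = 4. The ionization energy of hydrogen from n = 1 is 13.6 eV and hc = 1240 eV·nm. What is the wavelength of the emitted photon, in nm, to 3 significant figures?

For Z = 4 the level energies scale as Z², so the effective Rydberg energy is 13.6 × 16 = 217.6 eV.
ΔE = 217.6 × (1/4² − 1/6²) = 217.6 × 0.03472 = 7.556 eV.
λ = hc/ΔE = 1240 / 7.556 = 164 nm.

164 nm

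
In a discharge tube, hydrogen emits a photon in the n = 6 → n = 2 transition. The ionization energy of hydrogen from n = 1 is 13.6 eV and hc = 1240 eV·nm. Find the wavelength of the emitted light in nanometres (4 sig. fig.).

410.3 nm

ΔE = 13.60 × (1/2² − 1/6²) = 13.60 × 0.2222 = 3.022 eV.
λ = hc/ΔE = 1240 / 3.022 = 410.3 nm.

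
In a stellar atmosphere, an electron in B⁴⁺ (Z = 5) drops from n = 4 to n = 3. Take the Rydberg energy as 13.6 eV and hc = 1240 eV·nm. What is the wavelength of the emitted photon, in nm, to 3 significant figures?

75.0 nm

For Z = 5 the level energies scale as Z², so the effective Rydberg energy is 13.6 × 25 = 340.0 eV.
ΔE = 340.0 × (1/3² − 1/4²) = 340.0 × 0.04861 = 16.53 eV.
λ = hc/ΔE = 1240 / 16.53 = 75.0 nm.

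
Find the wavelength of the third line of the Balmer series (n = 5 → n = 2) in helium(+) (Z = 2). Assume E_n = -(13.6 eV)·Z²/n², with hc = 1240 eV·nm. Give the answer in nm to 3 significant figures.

The Balmer series terminates on n_f = 2; the third line has n_i = 2+3 = 5.
ΔE = 54.40 × (1/2² − 1/5²) = 11.42 eV.
λ = 1240 / 11.42 = 109 nm.

109 nm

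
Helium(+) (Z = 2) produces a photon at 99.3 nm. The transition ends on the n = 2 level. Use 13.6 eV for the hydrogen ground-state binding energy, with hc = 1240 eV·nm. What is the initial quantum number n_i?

n_i = 7

The photon energy is ΔE = hc/λ = 1240 / 99.3 = 12.49 eV.
With Z = 2, ΔE = 54.40 × (1/n_f² − 1/n_i²), so 1/n_f² − 1/n_i² = 0.2295.
With n_f = 2: 1/n_i² = 1/4 − 0.2295 = 0.02045, so n_i ≈ 6.99.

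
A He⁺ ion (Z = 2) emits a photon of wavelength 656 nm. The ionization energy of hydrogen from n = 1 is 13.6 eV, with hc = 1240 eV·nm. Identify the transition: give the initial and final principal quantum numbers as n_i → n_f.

n_i = 6, n_f = 4

The photon energy is ΔE = hc/λ = 1240 / 656 = 1.890 eV.
With Z = 2, ΔE = 54.40 × (1/n_f² − 1/n_i²), so 1/n_f² − 1/n_i² = 0.03475.
Trying n_f = 4 gives 1/n_i² = 0.02775, i.e. n_i ≈ 6; this pair matches.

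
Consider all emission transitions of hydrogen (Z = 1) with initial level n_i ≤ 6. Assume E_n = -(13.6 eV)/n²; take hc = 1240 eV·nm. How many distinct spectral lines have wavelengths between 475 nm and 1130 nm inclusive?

Enumerate all n_i → n_f pairs with 1 ≤ n_f < n_i ≤ 6 and compute λ = 1240 / [13.6·1·(1/n_f² − 1/n_i²)].
Lines falling in [475, 1130] nm: 4→2 (486.3 nm), 3→2 (656.5 nm), 6→3 (1094 nm).

3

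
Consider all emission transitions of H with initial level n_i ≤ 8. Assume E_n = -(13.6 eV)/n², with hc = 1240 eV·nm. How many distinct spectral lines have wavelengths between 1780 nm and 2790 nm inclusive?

Enumerate all n_i → n_f pairs with 1 ≤ n_f < n_i ≤ 8 and compute λ = 1240 / [13.6·1·(1/n_f² − 1/n_i²)].
Lines falling in [1780, 2790] nm: 4→3 (1876 nm), 8→4 (1945 nm), 7→4 (2166 nm), 6→4 (2626 nm).

4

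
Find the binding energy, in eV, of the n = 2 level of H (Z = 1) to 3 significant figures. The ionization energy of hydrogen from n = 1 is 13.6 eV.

E_2 = −13.60/4 = −3.40 eV, so ionization (to E = 0) requires 3.40 eV.

3.40 eV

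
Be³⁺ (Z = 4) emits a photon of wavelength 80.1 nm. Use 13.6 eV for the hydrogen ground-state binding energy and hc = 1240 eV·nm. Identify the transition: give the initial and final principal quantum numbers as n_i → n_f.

n_i = 5, n_f = 3

The photon energy is ΔE = hc/λ = 1240 / 80.1 = 15.48 eV.
With Z = 4, ΔE = 217.6 × (1/n_f² − 1/n_i²), so 1/n_f² − 1/n_i² = 0.07114.
Trying n_f = 3 gives 1/n_i² = 0.03997, i.e. n_i ≈ 5; this pair matches.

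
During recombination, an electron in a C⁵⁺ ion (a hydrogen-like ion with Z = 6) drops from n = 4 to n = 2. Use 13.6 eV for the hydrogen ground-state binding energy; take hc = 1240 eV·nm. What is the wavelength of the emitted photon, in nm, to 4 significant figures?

For Z = 6 the level energies scale as Z², so the effective Rydberg energy is 13.6 × 36 = 489.6 eV.
ΔE = 489.6 × (1/2² − 1/4²) = 489.6 × 0.1875 = 91.80 eV.
λ = hc/ΔE = 1240 / 91.80 = 13.51 nm.

13.51 nm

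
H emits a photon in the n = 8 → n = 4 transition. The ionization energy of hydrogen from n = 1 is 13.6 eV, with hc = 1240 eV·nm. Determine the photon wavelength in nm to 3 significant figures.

ΔE = 13.60 × (1/4² − 1/8²) = 13.60 × 0.04688 = 0.6375 eV.
λ = hc/ΔE = 1240 / 0.6375 = 1950 nm.
This line belongs to the Brackett series.

1950 nm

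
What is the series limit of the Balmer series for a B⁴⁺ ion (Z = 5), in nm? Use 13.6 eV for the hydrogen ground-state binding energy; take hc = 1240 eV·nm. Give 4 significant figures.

The Balmer series has lower level n_f = 2; the series limit corresponds to n_i → ∞.
ΔE_max = 13.6 × 25 / 2² = 85.00 eV.
λ_min = 1240 / 85.00 = 14.59 nm.

14.59 nm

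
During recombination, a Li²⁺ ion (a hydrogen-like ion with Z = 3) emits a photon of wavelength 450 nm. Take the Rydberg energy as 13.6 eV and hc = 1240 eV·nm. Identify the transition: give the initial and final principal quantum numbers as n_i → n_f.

The photon energy is ΔE = hc/λ = 1240 / 450 = 2.756 eV.
With Z = 3, ΔE = 122.4 × (1/n_f² − 1/n_i²), so 1/n_f² − 1/n_i² = 0.02251.
Trying n_f = 4 gives 1/n_i² = 0.03999, i.e. n_i ≈ 5; this pair matches.

n_i = 5, n_f = 4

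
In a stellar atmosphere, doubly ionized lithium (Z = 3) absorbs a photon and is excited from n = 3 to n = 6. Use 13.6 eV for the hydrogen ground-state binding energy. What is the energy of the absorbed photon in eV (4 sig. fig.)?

10.20 eV

The Bohr energies scale as Z², so for Z = 3: E_n = −122.4/n² eV.
E_6 = −122.4/36 = −3.400 eV and E_3 = −122.4/9 = −13.60 eV.
The photon energy is |E_6 − E_3| = 10.20 eV.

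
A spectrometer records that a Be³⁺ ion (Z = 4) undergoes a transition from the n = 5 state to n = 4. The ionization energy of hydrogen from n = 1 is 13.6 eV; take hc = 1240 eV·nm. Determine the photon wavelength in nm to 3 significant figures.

For Z = 4 the level energies scale as Z², so the effective Rydberg energy is 13.6 × 16 = 217.6 eV.
ΔE = 217.6 × (1/4² − 1/5²) = 217.6 × 0.02250 = 4.896 eV.
λ = hc/ΔE = 1240 / 4.896 = 253 nm.

253 nm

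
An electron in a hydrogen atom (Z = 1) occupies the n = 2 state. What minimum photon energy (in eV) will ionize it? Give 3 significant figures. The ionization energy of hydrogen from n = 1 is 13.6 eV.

E_2 = −13.60/4 = −3.40 eV, so ionization (to E = 0) requires 3.40 eV.

3.40 eV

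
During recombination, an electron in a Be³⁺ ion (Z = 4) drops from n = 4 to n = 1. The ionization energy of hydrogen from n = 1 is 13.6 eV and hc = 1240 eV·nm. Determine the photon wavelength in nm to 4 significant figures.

6.078 nm

For Z = 4 the level energies scale as Z², so the effective Rydberg energy is 13.6 × 16 = 217.6 eV.
ΔE = 217.6 × (1/1² − 1/4²) = 217.6 × 0.9375 = 204.0 eV.
λ = hc/ΔE = 1240 / 204.0 = 6.078 nm.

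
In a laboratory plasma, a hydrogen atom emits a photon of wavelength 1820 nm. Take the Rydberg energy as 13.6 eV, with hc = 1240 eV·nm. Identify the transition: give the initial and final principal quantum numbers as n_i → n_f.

The photon energy is ΔE = hc/λ = 1240 / 1820 = 0.6813 eV.
With Z = 1, ΔE = 13.60 × (1/n_f² − 1/n_i²), so 1/n_f² − 1/n_i² = 0.05010.
Trying n_f = 4 gives 1/n_i² = 0.01240, i.e. n_i ≈ 9; this pair matches.

n_i = 9, n_f = 4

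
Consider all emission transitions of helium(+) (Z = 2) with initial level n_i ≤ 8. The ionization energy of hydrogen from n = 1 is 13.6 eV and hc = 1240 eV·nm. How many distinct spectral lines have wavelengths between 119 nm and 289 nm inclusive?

Enumerate all n_i → n_f pairs with 1 ≤ n_f < n_i ≤ 8 and compute λ = 1240 / [13.6·4·(1/n_f² − 1/n_i²)].
Lines falling in [119, 289] nm: 4→2 (121.6 nm), 3→2 (164.1 nm), 8→3 (238.7 nm), 7→3 (251.3 nm), 6→3 (273.5 nm).

5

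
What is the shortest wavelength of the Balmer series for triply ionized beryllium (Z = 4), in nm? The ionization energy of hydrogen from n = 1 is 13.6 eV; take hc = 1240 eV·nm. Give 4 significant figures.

22.79 nm

The Balmer series has lower level n_f = 2; the series limit corresponds to n_i → ∞.
ΔE_max = 13.6 × 16 / 2² = 54.40 eV.
λ_min = 1240 / 54.40 = 22.79 nm.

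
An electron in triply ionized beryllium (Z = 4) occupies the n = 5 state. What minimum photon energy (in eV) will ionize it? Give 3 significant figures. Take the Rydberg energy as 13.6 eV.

8.70 eV

E_n = −13.6 Z²/n² = −217.6/n² eV for Z = 4.
E_5 = −217.6/25 = −8.70 eV, so ionization (to E = 0) requires 8.70 eV.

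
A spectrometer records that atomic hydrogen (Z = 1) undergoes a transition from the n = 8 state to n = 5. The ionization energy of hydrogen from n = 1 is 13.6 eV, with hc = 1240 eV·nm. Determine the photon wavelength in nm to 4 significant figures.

3741 nm

ΔE = 13.60 × (1/5² − 1/8²) = 13.60 × 0.02438 = 0.3315 eV.
λ = hc/ΔE = 1240 / 0.3315 = 3741 nm.
This line belongs to the Pfund series.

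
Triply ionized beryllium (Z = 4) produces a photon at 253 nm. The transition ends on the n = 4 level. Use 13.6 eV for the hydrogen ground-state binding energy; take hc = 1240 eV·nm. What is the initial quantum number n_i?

The photon energy is ΔE = hc/λ = 1240 / 253 = 4.901 eV.
With Z = 4, ΔE = 217.6 × (1/n_f² − 1/n_i²), so 1/n_f² − 1/n_i² = 0.02252.
With n_f = 4: 1/n_i² = 1/16 − 0.02252 = 0.03998, so n_i ≈ 5.00.

n_i = 5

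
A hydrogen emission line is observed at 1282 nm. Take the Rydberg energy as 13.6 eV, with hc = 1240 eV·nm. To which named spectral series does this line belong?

ΔE = 1240/1282 = 0.9672 eV.
This matches 13.6 × (1/3² − 1/5²), so n_f = 3: the Paschen series.

Paschen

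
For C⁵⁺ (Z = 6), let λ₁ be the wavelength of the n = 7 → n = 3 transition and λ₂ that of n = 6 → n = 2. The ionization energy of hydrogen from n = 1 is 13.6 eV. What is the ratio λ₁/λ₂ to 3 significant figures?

2.45

λ ∝ 1/ΔE ∝ 1/(1/n_f² − 1/n_i²), and the Z² and hc factors cancel in the ratio.
λ₁/λ₂ = (1/2² − 1/6²)/(1/3² − 1/7²) = 0.2222/0.09070 = 2.45.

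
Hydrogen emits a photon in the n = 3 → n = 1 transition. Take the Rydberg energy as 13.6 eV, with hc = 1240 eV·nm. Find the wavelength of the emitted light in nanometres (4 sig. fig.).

ΔE = 13.60 × (1/1² − 1/3²) = 13.60 × 0.8889 = 12.09 eV.
λ = hc/ΔE = 1240 / 12.09 = 102.6 nm.

102.6 nm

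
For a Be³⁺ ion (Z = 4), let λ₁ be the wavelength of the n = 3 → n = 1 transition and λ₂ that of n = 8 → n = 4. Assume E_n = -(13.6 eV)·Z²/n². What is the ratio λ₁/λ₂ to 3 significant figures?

0.0527

λ ∝ 1/ΔE ∝ 1/(1/n_f² − 1/n_i²), and the Z² and hc factors cancel in the ratio.
λ₁/λ₂ = (1/4² − 1/8²)/(1/1² − 1/3²) = 0.04688/0.8889 = 0.0527.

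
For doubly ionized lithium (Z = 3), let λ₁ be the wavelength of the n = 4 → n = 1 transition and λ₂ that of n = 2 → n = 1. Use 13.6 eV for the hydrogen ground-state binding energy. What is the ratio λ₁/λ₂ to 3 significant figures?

λ ∝ 1/ΔE ∝ 1/(1/n_f² − 1/n_i²), and the Z² and hc factors cancel in the ratio.
λ₁/λ₂ = (1/1² − 1/2²)/(1/1² − 1/4²) = 0.7500/0.9375 = 0.800.

0.800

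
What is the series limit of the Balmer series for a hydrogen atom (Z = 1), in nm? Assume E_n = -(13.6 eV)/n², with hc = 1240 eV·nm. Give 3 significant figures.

The Balmer series has lower level n_f = 2; the series limit corresponds to n_i → ∞.
ΔE_max = 13.6 × 1 / 2² = 3.400 eV.
λ_min = 1240 / 3.400 = 365 nm.

365 nm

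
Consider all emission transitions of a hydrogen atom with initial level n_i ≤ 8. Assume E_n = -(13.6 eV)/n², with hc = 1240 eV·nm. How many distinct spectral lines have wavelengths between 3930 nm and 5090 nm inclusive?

2

Enumerate all n_i → n_f pairs with 1 ≤ n_f < n_i ≤ 8 and compute λ = 1240 / [13.6·1·(1/n_f² − 1/n_i²)].
Lines falling in [3930, 5090] nm: 5→4 (4052 nm), 7→5 (4654 nm).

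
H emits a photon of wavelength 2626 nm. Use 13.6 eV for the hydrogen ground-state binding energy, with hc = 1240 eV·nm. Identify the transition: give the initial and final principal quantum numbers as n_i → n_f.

n_i = 6, n_f = 4

The photon energy is ΔE = hc/λ = 1240 / 2626 = 0.4722 eV.
With Z = 1, ΔE = 13.60 × (1/n_f² − 1/n_i²), so 1/n_f² − 1/n_i² = 0.03472.
Trying n_f = 4 gives 1/n_i² = 0.02778, i.e. n_i ≈ 6; this pair matches.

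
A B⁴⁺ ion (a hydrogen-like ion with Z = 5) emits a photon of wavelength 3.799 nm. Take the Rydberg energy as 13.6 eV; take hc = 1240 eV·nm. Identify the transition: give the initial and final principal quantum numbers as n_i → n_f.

The photon energy is ΔE = hc/λ = 1240 / 3.799 = 326.4 eV.
With Z = 5, ΔE = 340.0 × (1/n_f² − 1/n_i²), so 1/n_f² − 1/n_i² = 0.9600.
Trying n_f = 1 gives 1/n_i² = 0.04000, i.e. n_i ≈ 5; this pair matches.

n_i = 5, n_f = 1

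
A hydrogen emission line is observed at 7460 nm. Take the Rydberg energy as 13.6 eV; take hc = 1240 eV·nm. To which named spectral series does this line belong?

Pfund

ΔE = 1240/7460 = 0.1662 eV.
This matches 13.6 × (1/5² − 1/6²), so n_f = 5: the Pfund series.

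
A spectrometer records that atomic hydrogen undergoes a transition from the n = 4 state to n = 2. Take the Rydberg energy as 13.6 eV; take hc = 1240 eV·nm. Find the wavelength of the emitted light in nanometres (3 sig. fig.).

486 nm

ΔE = 13.60 × (1/2² − 1/4²) = 13.60 × 0.1875 = 2.550 eV.
λ = hc/ΔE = 1240 / 2.550 = 486 nm.
This line belongs to the Balmer series.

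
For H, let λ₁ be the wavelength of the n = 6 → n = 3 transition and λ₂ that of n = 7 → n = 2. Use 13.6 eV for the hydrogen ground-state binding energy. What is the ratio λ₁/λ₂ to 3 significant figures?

λ ∝ 1/ΔE ∝ 1/(1/n_f² − 1/n_i²), and the Z² and hc factors cancel in the ratio.
λ₁/λ₂ = (1/2² − 1/7²)/(1/3² − 1/6²) = 0.2296/0.08333 = 2.76.

2.76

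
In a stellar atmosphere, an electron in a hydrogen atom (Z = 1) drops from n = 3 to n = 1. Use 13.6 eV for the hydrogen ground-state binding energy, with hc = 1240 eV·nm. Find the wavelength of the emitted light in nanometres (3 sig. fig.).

ΔE = 13.60 × (1/1² − 1/3²) = 13.60 × 0.8889 = 12.09 eV.
λ = hc/ΔE = 1240 / 12.09 = 103 nm.

103 nm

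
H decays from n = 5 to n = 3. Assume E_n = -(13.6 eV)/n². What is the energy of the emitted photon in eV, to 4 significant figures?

0.9671 eV

E_5 = −13.60/25 = −0.5440 eV and E_3 = −13.60/9 = −1.511 eV.
The photon energy is |E_5 − E_3| = 0.9671 eV.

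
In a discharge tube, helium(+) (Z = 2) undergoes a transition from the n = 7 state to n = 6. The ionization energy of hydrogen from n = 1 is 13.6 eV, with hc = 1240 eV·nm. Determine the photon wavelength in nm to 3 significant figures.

For Z = 2 the level energies scale as Z², so the effective Rydberg energy is 13.6 × 4 = 54.40 eV.
ΔE = 54.40 × (1/6² − 1/7²) = 54.40 × 0.007370 = 0.4009 eV.
λ = hc/ΔE = 1240 / 0.4009 = 3090 nm.

3090 nm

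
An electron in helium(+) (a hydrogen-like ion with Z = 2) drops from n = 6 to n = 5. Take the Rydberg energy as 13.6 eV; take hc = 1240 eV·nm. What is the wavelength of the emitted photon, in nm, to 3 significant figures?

1860 nm

For Z = 2 the level energies scale as Z², so the effective Rydberg energy is 13.6 × 4 = 54.40 eV.
ΔE = 54.40 × (1/5² − 1/6²) = 54.40 × 0.01222 = 0.6649 eV.
λ = hc/ΔE = 1240 / 0.6649 = 1860 nm.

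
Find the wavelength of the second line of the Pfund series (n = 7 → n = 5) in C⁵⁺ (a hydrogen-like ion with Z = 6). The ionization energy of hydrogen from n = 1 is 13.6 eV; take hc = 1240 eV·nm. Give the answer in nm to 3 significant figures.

129 nm

The Pfund series terminates on n_f = 5; the second line has n_i = 5+2 = 7.
ΔE = 489.6 × (1/5² − 1/7²) = 9.592 eV.
λ = 1240 / 9.592 = 129 nm.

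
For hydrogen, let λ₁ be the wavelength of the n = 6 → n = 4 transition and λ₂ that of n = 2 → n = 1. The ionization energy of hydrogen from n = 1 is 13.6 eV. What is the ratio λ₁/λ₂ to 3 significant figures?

λ ∝ 1/ΔE ∝ 1/(1/n_f² − 1/n_i²), and the Z² and hc factors cancel in the ratio.
λ₁/λ₂ = (1/1² − 1/2²)/(1/4² − 1/6²) = 0.7500/0.03472 = 21.6.

21.6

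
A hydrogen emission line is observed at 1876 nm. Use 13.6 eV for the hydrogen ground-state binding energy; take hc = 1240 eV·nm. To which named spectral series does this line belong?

ΔE = 1240/1876 = 0.6610 eV.
This matches 13.6 × (1/3² − 1/4²), so n_f = 3: the Paschen series.

Paschen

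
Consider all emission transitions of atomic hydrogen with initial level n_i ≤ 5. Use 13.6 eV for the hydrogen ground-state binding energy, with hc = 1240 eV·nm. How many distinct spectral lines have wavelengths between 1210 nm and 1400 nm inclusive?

Enumerate all n_i → n_f pairs with 1 ≤ n_f < n_i ≤ 5 and compute λ = 1240 / [13.6·1·(1/n_f² − 1/n_i²)].
Lines falling in [1210, 1400] nm: 5→3 (1282 nm).

1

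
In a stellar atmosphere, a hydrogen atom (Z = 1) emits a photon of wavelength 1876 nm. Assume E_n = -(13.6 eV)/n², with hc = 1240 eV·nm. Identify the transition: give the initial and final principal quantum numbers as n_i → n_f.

n_i = 4, n_f = 3

The photon energy is ΔE = hc/λ = 1240 / 1876 = 0.6610 eV.
With Z = 1, ΔE = 13.60 × (1/n_f² − 1/n_i²), so 1/n_f² − 1/n_i² = 0.04860.
Trying n_f = 3 gives 1/n_i² = 0.06251, i.e. n_i ≈ 4; this pair matches.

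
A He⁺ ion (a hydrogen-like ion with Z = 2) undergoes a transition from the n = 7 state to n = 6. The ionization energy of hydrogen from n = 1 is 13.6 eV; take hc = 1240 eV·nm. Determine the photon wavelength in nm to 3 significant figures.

3090 nm

For Z = 2 the level energies scale as Z², so the effective Rydberg energy is 13.6 × 4 = 54.40 eV.
ΔE = 54.40 × (1/6² − 1/7²) = 54.40 × 0.007370 = 0.4009 eV.
λ = hc/ΔE = 1240 / 0.4009 = 3090 nm.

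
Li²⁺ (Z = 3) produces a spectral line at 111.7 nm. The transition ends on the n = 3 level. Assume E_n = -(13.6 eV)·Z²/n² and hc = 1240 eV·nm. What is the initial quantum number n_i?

The photon energy is ΔE = hc/λ = 1240 / 111.7 = 11.10 eV.
With Z = 3, ΔE = 122.4 × (1/n_f² − 1/n_i²), so 1/n_f² − 1/n_i² = 0.09070.
With n_f = 3: 1/n_i² = 1/9 − 0.09070 = 0.02042, so n_i ≈ 7.00.

n_i = 7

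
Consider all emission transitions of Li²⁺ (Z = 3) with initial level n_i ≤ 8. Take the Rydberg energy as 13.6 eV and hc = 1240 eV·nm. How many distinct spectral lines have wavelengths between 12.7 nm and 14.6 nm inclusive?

1

Enumerate all n_i → n_f pairs with 1 ≤ n_f < n_i ≤ 8 and compute λ = 1240 / [13.6·9·(1/n_f² − 1/n_i²)].
Lines falling in [12.7, 14.6] nm: 2→1 (13.51 nm).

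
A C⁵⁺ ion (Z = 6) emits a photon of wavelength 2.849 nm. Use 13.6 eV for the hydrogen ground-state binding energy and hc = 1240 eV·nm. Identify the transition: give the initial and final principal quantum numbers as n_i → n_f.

The photon energy is ΔE = hc/λ = 1240 / 2.849 = 435.2 eV.
With Z = 6, ΔE = 489.6 × (1/n_f² − 1/n_i²), so 1/n_f² − 1/n_i² = 0.8890.
Trying n_f = 1 gives 1/n_i² = 0.1110, i.e. n_i ≈ 3; this pair matches.

n_i = 3, n_f = 1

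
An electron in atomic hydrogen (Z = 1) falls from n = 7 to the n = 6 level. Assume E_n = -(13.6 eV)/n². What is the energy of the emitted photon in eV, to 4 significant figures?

0.1002 eV

E_7 = −13.60/49 = −0.2776 eV and E_6 = −13.60/36 = −0.3778 eV.
The photon energy is |E_7 − E_6| = 0.1002 eV.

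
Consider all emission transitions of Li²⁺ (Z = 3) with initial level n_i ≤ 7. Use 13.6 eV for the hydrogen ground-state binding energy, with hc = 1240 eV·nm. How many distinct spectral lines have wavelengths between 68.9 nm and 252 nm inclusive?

Enumerate all n_i → n_f pairs with 1 ≤ n_f < n_i ≤ 7 and compute λ = 1240 / [13.6·9·(1/n_f² − 1/n_i²)].
Lines falling in [68.9, 252] nm: 3→2 (72.94 nm), 7→3 (111.7 nm), 6→3 (121.6 nm), 5→3 (142.5 nm), 4→3 (208.4 nm), 7→4 (240.7 nm).

6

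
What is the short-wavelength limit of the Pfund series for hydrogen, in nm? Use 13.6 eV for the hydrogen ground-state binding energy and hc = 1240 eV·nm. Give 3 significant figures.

2280 nm

The Pfund series has lower level n_f = 5; the series limit corresponds to n_i → ∞.
ΔE_max = 13.6 × 1 / 5² = 0.5440 eV.
λ_min = 1240 / 0.5440 = 2280 nm.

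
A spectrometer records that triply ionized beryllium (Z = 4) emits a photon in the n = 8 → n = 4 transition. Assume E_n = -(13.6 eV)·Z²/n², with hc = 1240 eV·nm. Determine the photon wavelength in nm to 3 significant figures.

122 nm

For Z = 4 the level energies scale as Z², so the effective Rydberg energy is 13.6 × 16 = 217.6 eV.
ΔE = 217.6 × (1/4² − 1/8²) = 217.6 × 0.04688 = 10.20 eV.
λ = hc/ΔE = 1240 / 10.20 = 122 nm.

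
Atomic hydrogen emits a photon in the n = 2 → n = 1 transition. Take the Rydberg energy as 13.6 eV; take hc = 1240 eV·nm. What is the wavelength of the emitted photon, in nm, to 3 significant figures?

122 nm

ΔE = 13.60 × (1/1² − 1/2²) = 13.60 × 0.7500 = 10.20 eV.
λ = hc/ΔE = 1240 / 10.20 = 122 nm.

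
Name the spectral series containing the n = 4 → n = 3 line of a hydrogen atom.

The series is set by the lower level: n_f = 3 is the Paschen series.

Paschen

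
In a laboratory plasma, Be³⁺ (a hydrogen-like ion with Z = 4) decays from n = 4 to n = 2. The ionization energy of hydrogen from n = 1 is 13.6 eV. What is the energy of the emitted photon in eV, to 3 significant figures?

The Bohr energies scale as Z², so for Z = 4: E_n = −217.6/n² eV.
E_4 = −217.6/16 = −13.60 eV and E_2 = −217.6/4 = −54.40 eV.
The photon energy is |E_4 − E_2| = 40.8 eV.

40.8 eV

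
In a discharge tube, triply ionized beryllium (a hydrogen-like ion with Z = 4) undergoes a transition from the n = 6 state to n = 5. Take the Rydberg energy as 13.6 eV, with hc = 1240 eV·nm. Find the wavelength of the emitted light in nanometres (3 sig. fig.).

466 nm

For Z = 4 the level energies scale as Z², so the effective Rydberg energy is 13.6 × 16 = 217.6 eV.
ΔE = 217.6 × (1/5² − 1/6²) = 217.6 × 0.01222 = 2.660 eV.
λ = hc/ΔE = 1240 / 2.660 = 466 nm.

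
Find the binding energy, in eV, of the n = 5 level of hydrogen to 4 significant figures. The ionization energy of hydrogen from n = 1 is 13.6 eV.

0.5440 eV

E_5 = −13.60/25 = −0.5440 eV, so ionization (to E = 0) requires 0.5440 eV.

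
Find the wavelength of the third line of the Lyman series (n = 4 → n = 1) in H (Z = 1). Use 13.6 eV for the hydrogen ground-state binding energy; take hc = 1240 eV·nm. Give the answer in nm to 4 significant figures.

97.25 nm

The Lyman series terminates on n_f = 1; the third line has n_i = 1+3 = 4.
ΔE = 13.60 × (1/1² − 1/4²) = 12.75 eV.
λ = 1240 / 12.75 = 97.25 nm.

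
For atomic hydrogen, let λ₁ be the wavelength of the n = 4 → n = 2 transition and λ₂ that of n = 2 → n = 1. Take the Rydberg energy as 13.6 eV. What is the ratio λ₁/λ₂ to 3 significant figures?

λ ∝ 1/ΔE ∝ 1/(1/n_f² − 1/n_i²), and the Z² and hc factors cancel in the ratio.
λ₁/λ₂ = (1/1² − 1/2²)/(1/2² − 1/4²) = 0.7500/0.1875 = 4.00.

4.00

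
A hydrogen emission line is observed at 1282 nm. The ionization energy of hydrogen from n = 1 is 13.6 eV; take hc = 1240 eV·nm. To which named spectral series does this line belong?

ΔE = 1240/1282 = 0.9672 eV.
This matches 13.6 × (1/3² − 1/5²), so n_f = 3: the Paschen series.

Paschen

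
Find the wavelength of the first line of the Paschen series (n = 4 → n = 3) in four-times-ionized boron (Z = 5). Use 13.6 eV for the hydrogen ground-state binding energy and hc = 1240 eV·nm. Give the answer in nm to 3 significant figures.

The Paschen series terminates on n_f = 3; the first line has n_i = 3+1 = 4.
ΔE = 340.0 × (1/3² − 1/4²) = 16.53 eV.
λ = 1240 / 16.53 = 75.0 nm.

75.0 nm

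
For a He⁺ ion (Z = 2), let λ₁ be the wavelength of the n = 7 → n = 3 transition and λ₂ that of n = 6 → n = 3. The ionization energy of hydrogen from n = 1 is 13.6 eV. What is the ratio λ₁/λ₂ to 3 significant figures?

λ ∝ 1/ΔE ∝ 1/(1/n_f² − 1/n_i²), and the Z² and hc factors cancel in the ratio.
λ₁/λ₂ = (1/3² − 1/6²)/(1/3² − 1/7²) = 0.08333/0.09070 = 0.919.

0.919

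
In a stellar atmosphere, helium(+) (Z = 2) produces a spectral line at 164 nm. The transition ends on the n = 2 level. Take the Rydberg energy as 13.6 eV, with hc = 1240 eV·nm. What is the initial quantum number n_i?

The photon energy is ΔE = hc/λ = 1240 / 164 = 7.561 eV.
With Z = 2, ΔE = 54.40 × (1/n_f² − 1/n_i²), so 1/n_f² − 1/n_i² = 0.1390.
With n_f = 2: 1/n_i² = 1/4 − 0.1390 = 0.1110, so n_i ≈ 3.00.

n_i = 3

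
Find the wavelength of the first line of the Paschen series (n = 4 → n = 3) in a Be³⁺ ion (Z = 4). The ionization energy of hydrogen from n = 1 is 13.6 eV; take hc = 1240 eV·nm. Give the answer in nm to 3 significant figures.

The Paschen series terminates on n_f = 3; the first line has n_i = 3+1 = 4.
ΔE = 217.6 × (1/3² − 1/4²) = 10.58 eV.
λ = 1240 / 10.58 = 117 nm.

117 nm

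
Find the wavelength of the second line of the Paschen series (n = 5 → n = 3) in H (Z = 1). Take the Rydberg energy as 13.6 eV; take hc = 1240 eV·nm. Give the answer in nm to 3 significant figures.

1280 nm

The Paschen series terminates on n_f = 3; the second line has n_i = 3+2 = 5.
ΔE = 13.60 × (1/3² − 1/5²) = 0.9671 eV.
λ = 1240 / 0.9671 = 1280 nm.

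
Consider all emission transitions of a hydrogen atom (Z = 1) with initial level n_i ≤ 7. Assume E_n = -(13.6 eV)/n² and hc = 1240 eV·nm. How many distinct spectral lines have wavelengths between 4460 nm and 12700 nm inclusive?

3

Enumerate all n_i → n_f pairs with 1 ≤ n_f < n_i ≤ 7 and compute λ = 1240 / [13.6·1·(1/n_f² − 1/n_i²)].
Lines falling in [4460, 12700] nm: 7→5 (4654 nm), 6→5 (7460 nm), 7→6 (12370 nm).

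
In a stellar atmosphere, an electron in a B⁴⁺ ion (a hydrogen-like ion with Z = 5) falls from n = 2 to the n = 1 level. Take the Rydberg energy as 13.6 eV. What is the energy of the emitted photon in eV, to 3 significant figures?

The Bohr energies scale as Z², so for Z = 5: E_n = −340.0/n² eV.
E_2 = −340.0/4 = −85.00 eV and E_1 = −340.0/1 = −340.0 eV.
The photon energy is |E_2 − E_1| = 255 eV.

255 eV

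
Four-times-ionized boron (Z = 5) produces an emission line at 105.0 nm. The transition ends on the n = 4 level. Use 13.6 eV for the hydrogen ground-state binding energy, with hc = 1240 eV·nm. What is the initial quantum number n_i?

n_i = 6

The photon energy is ΔE = hc/λ = 1240 / 105.0 = 11.81 eV.
With Z = 5, ΔE = 340.0 × (1/n_f² − 1/n_i²), so 1/n_f² − 1/n_i² = 0.03473.
With n_f = 4: 1/n_i² = 1/16 − 0.03473 = 0.02777, so n_i ≈ 6.00.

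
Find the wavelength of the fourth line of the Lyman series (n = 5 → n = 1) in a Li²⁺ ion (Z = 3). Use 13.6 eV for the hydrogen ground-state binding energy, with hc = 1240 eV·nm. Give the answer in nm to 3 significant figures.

The Lyman series terminates on n_f = 1; the fourth line has n_i = 1+4 = 5.
ΔE = 122.4 × (1/1² − 1/5²) = 117.5 eV.
λ = 1240 / 117.5 = 10.6 nm.

10.6 nm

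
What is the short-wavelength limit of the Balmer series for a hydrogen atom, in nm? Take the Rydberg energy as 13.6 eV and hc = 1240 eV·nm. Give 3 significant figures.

365 nm

The Balmer series has lower level n_f = 2; the series limit corresponds to n_i → ∞.
ΔE_max = 13.6 × 1 / 2² = 3.400 eV.
λ_min = 1240 / 3.400 = 365 nm.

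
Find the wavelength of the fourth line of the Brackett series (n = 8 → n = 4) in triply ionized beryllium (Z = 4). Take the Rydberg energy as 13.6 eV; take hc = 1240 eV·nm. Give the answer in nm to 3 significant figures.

122 nm

The Brackett series terminates on n_f = 4; the fourth line has n_i = 4+4 = 8.
ΔE = 217.6 × (1/4² − 1/8²) = 10.20 eV.
λ = 1240 / 10.20 = 122 nm.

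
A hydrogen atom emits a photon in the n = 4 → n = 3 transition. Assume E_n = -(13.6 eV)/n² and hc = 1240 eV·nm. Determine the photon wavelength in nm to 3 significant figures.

1880 nm

ΔE = 13.60 × (1/3² − 1/4²) = 13.60 × 0.04861 = 0.6611 eV.
λ = hc/ΔE = 1240 / 0.6611 = 1880 nm.
This line belongs to the Paschen series.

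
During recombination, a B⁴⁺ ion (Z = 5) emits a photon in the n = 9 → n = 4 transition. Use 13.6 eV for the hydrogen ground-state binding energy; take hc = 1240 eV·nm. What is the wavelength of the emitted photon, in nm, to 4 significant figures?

For Z = 5 the level energies scale as Z², so the effective Rydberg energy is 13.6 × 25 = 340.0 eV.
ΔE = 340.0 × (1/4² − 1/9²) = 340.0 × 0.05015 = 17.05 eV.
λ = hc/ΔE = 1240 / 17.05 = 72.72 nm.

72.72 nm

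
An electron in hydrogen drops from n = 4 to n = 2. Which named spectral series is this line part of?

Balmer

The series is set by the lower level: n_f = 2 is the Balmer series.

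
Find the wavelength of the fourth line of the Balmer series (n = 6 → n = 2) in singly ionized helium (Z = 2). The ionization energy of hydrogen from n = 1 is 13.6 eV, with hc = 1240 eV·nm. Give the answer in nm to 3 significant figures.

The Balmer series terminates on n_f = 2; the fourth line has n_i = 2+4 = 6.
ΔE = 54.40 × (1/2² − 1/6²) = 12.09 eV.
λ = 1240 / 12.09 = 103 nm.

103 nm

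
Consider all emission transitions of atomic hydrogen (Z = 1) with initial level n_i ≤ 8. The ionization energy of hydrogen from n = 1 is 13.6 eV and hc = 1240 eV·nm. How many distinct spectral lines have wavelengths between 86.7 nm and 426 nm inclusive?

10

Enumerate all n_i → n_f pairs with 1 ≤ n_f < n_i ≤ 8 and compute λ = 1240 / [13.6·1·(1/n_f² − 1/n_i²)].
Lines falling in [86.7, 426] nm: 8→1 (92.62 nm), 7→1 (93.08 nm), 6→1 (93.78 nm), 5→1 (94.98 nm), 4→1 (97.25 nm), 3→1 (102.6 nm), 2→1 (121.6 nm), 8→2 (389.0 nm), 7→2 (397.1 nm), 6→2 (410.3 nm).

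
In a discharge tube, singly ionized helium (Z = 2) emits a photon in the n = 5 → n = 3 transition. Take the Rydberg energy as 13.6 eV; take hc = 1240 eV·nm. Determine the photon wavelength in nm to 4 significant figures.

320.5 nm

For Z = 2 the level energies scale as Z², so the effective Rydberg energy is 13.6 × 4 = 54.40 eV.
ΔE = 54.40 × (1/3² − 1/5²) = 54.40 × 0.07111 = 3.868 eV.
λ = hc/ΔE = 1240 / 3.868 = 320.5 nm.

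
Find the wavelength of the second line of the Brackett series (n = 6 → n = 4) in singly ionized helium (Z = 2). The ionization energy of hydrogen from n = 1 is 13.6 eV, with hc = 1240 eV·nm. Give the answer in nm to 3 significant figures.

656 nm

The Brackett series terminates on n_f = 4; the second line has n_i = 4+2 = 6.
ΔE = 54.40 × (1/4² − 1/6²) = 1.889 eV.
λ = 1240 / 1.889 = 656 nm.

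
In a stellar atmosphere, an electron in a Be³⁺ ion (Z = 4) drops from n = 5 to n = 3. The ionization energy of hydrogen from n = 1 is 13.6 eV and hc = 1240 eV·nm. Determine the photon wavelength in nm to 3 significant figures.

For Z = 4 the level energies scale as Z², so the effective Rydberg energy is 13.6 × 16 = 217.6 eV.
ΔE = 217.6 × (1/3² − 1/5²) = 217.6 × 0.07111 = 15.47 eV.
λ = hc/ΔE = 1240 / 15.47 = 80.1 nm.

80.1 nm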